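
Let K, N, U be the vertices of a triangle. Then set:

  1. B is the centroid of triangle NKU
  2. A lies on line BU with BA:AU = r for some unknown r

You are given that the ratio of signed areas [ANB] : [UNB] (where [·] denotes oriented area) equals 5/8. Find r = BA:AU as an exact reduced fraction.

r = 5/3

Work in coordinates with K = (0, 0), N = (1, 0), U = (0, 1).
1. B is the centroid of triangle NKU ⇒ B = (1/3, 1/3)
2. With BA:AU = r, write λ = r/(r+1) so A = B + λ·(U−B); A is affine-linear in λ
Every point depending on A is an affine combination of A and λ-independent points, so each such coordinate is linear in λ; the λ² term in each signed area is a multiple of (U−B)×(U−B) = 0, so 2·[ANB] and 2·[UNB] are each linear in λ. Evaluating at λ=0 and λ=1:
  2·[ANB] = -1/3·λ,   2·[UNB] = -1/3
So [ANB]:[UNB] = (-1/3·λ) / (-1/3). Setting this equal to 5/8:
  -1/3·λ = 5/8·(-1/3)  ⇒  λ = 5/8
Then r = λ/(1−λ) = (5/8)/(3/8) = 5/3. Check: with r = 5/3, A = (1/8, 3/4) and [ANB]:[UNB] = 5/8 as required.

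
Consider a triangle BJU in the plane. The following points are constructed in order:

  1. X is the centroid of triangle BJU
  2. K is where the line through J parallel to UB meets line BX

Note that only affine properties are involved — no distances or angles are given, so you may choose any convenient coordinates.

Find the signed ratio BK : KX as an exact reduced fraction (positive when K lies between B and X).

BK:KX = -3/2

Choose coordinates B = (0, 0), J = (1, 0), U = (0, 1).
1. X is the centroid of triangle BJU ⇒ X = (1/3, 1/3)
2. K is where the line through J parallel to UB meets line BX ⇒ K = (1, 1)
K = B + t·(X−B) with t = 3, so BK:KX = t:(1−t) = 3:-2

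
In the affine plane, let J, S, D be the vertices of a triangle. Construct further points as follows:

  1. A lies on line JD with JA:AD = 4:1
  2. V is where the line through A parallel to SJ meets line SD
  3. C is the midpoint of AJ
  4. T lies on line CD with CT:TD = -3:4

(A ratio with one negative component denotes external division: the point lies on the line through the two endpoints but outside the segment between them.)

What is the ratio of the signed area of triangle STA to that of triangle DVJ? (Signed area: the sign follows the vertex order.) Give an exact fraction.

Work in coordinates with J = (0, 0), S = (1, 0), D = (0, 1).
1. A lies on line JD with JA:AD = 4:1 ⇒ A = (0, 4/5)
2. V is where the line through A parallel to SJ meets line SD ⇒ V = (1/5, 4/5)
3. C is the midpoint of AJ ⇒ C = (0, 2/5)
4. T lies on line CD with CT:TD = -3:4 ⇒ T = (0, -7/5)
2·[STA] = -11/5, 2·[DVJ] = -1/5
[STA]:[DVJ] = -11/5:-1/5 = 11

[STA]:[DVJ] = 11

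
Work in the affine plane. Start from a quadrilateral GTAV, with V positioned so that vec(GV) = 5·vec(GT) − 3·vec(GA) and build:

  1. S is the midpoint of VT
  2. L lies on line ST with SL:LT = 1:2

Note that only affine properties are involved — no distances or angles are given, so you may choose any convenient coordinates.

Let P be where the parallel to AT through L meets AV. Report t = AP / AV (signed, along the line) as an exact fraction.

t = 1/3

Set G = (0, 0), T = (1, 0), A = (0, 1), V = (5, -3); any affine frame gives the same invariant.
1. S is the midpoint of VT ⇒ S = (3, -3/2)
2. L lies on line ST with SL:LT = 1:2 ⇒ L = (7/3, -1)
through L parallel to AT: direction (1, -1); meets AV at P = (5/3, -1/3)
P = A + t·(V−A) with t = 1/3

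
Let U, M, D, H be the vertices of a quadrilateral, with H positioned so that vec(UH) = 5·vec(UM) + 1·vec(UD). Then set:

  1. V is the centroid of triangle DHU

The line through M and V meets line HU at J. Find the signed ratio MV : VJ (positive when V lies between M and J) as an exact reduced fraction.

Assign U = (0, 0), M = (1, 0), D = (0, 1), H = (5, 1) — the answer is frame-independent, so this choice is without loss of generality.
1. V is the centroid of triangle DHU ⇒ V = (5/3, 2/3)
line MV meets HU at J = (5/4, 1/4)
V = M + t·(J−M) with t = 8/3, so MV:VJ = 8/3:-5/3

MV:VJ = -8/5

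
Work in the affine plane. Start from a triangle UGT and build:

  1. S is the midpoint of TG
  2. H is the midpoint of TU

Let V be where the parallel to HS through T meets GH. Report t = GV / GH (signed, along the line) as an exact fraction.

t = 2

Set U = (0, 0), G = (1, 0), T = (0, 1); any affine frame gives the same invariant.
1. S is the midpoint of TG ⇒ S = (1/2, 1/2)
2. H is the midpoint of TU ⇒ H = (0, 1/2)
through T parallel to HS: direction (1/2, 0); meets GH at V = (-1, 1)
V = G + t·(H−G) with t = 2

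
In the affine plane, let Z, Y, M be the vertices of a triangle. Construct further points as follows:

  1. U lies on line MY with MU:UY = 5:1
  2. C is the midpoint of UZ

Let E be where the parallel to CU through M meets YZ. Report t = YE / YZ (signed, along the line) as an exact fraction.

t = 6

Assign Z = (0, 0), Y = (1, 0), M = (0, 1) — the answer is frame-independent, so this choice is without loss of generality.
1. U lies on line MY with MU:UY = 5:1 ⇒ U = (5/6, 1/6)
2. C is the midpoint of UZ ⇒ C = (5/12, 1/12)
through M parallel to CU: direction (5/12, 1/12); meets YZ at E = (-5, 0)
E = Y + t·(Z−Y) with t = 6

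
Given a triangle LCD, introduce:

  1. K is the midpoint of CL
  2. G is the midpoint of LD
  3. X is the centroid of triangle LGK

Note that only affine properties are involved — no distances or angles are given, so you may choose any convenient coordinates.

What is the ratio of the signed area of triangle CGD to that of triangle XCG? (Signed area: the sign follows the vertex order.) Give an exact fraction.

[CGD]:[XCG] = -2

Set L = (0, 0), C = (1, 0), D = (0, 1); any affine frame gives the same invariant.
1. K is the midpoint of CL ⇒ K = (1/2, 0)
2. G is the midpoint of LD ⇒ G = (0, 1/2)
3. X is the centroid of triangle LGK ⇒ X = (1/6, 1/6)
2·[CGD] = -1/2, 2·[XCG] = 1/4
[CGD]:[XCG] = -1/2:1/4 = -2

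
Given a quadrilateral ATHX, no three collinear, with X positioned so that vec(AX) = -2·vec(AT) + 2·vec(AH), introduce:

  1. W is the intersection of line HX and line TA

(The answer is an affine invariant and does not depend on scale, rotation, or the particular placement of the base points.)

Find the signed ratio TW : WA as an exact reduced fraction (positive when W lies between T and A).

TW:WA = -1/2

Set A = (0, 0), T = (1, 0), H = (0, 1), X = (-2, 2); any affine frame gives the same invariant.
1. W is the intersection of line HX and line TA ⇒ W = (2, 0)
W = T + t·(A−T) with t = -1, so TW:WA = t:(1−t) = -1:2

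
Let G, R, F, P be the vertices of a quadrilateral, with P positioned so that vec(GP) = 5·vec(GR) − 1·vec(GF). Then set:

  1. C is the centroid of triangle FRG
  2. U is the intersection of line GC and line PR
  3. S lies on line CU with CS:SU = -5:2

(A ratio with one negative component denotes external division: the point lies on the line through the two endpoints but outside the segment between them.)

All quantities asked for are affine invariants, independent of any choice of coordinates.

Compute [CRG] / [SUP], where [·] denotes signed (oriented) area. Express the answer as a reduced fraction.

[CRG]:[SUP] = 5/8

Set G = (0, 0), R = (1, 0), F = (0, 1), P = (5, -1); any affine frame gives the same invariant.
1. C is the centroid of triangle FRG ⇒ C = (1/3, 1/3)
2. U is the intersection of line GC and line PR ⇒ U = (1/5, 1/5)
3. S lies on line CU with CS:SU = -5:2 ⇒ S = (1/9, 1/9)
2·[CRG] = -1/3, 2·[SUP] = -8/15
[CRG]:[SUP] = -1/3:-8/15 = 5/8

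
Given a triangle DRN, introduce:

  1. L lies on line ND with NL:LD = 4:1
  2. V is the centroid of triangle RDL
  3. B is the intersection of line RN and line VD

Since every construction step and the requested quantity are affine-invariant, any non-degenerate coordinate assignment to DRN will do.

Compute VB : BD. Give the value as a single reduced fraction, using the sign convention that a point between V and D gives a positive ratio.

VB:BD = -3/5

Work in coordinates with D = (0, 0), R = (1, 0), N = (0, 1).
1. L lies on line ND with NL:LD = 4:1 ⇒ L = (0, 1/5)
2. V is the centroid of triangle RDL ⇒ V = (1/3, 1/15)
3. B is the intersection of line RN and line VD ⇒ B = (5/6, 1/6)
B = V + t·(D−V) with t = -3/2, so VB:BD = t:(1−t) = -3/2:5/2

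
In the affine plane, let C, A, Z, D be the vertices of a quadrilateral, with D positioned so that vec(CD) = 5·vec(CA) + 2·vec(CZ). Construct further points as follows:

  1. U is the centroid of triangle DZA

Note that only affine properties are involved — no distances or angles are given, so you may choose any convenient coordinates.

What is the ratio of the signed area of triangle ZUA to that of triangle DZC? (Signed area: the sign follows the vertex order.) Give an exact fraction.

[ZUA]:[DZC] = -2/5

Assign C = (0, 0), A = (1, 0), Z = (0, 1), D = (5, 2) — the answer is frame-independent, so this choice is without loss of generality.
1. U is the centroid of triangle DZA ⇒ U = (2, 1)
2·[ZUA] = -2, 2·[DZC] = 5
[ZUA]:[DZC] = -2:5 = -2/5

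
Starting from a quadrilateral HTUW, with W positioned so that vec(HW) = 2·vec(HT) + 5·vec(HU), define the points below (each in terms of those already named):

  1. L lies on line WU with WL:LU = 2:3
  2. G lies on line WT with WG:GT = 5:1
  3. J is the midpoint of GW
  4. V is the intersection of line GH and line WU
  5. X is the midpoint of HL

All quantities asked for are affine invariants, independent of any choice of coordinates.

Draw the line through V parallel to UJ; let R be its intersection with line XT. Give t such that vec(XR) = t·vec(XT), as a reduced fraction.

t = 67/249

Work in coordinates with H = (0, 0), T = (1, 0), U = (0, 1), W = (2, 5).
1. L lies on line WU with WL:LU = 2:3 ⇒ L = (6/5, 17/5)
2. G lies on line WT with WG:GT = 5:1 ⇒ G = (7/6, 5/6)
3. J is the midpoint of GW ⇒ J = (19/12, 35/12)
4. V is the intersection of line GH and line WU ⇒ V = (-7/9, -5/9)
5. X is the midpoint of HL ⇒ X = (3/5, 17/10)
through V parallel to UJ: direction (19/12, 23/12); meets XT at R = (881/1245, 1547/1245)
R = X + t·(T−X) with t = 67/249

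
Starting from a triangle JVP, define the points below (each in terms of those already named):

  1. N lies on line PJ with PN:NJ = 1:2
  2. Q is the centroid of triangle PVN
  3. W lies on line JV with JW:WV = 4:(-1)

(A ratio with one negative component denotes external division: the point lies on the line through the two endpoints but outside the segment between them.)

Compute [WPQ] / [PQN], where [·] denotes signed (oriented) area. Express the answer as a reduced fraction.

Work in coordinates with J = (0, 0), V = (1, 0), P = (0, 1).
1. N lies on line PJ with PN:NJ = 1:2 ⇒ N = (0, 2/3)
2. Q is the centroid of triangle PVN ⇒ Q = (1/3, 5/9)
3. W lies on line JV with JW:WV = 4:(-1) ⇒ W = (4/3, 0)
2·[WPQ] = 7/27, 2·[PQN] = -1/9
[WPQ]:[PQN] = 7/27:-1/9 = -7/3

[WPQ]:[PQN] = -7/3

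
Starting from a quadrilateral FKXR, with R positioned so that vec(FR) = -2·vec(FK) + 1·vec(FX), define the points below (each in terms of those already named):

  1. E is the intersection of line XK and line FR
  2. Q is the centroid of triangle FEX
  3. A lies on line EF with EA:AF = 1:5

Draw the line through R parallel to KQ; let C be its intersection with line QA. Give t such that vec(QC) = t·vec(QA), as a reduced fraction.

t = -6/5

Set F = (0, 0), K = (1, 0), X = (0, 1), R = (-2, 1); any affine frame gives the same invariant.
1. E is the intersection of line XK and line FR ⇒ E = (2, -1)
2. Q is the centroid of triangle FEX ⇒ Q = (2/3, 0)
3. A lies on line EF with EA:AF = 1:5 ⇒ A = (5/3, -5/6)
through R parallel to KQ: direction (-1/3, 0); meets QA at C = (-8/15, 1)
C = Q + t·(A−Q) with t = -6/5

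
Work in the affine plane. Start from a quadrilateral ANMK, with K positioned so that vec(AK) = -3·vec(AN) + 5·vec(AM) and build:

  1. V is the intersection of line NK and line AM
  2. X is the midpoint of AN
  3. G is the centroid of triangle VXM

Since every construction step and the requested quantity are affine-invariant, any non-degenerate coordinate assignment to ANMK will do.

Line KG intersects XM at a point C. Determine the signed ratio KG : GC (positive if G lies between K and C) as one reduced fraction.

KG:GC = -25

Work in coordinates with A = (0, 0), N = (1, 0), M = (0, 1), K = (-3, 5).
1. V is the intersection of line NK and line AM ⇒ V = (0, 5/4)
2. X is the midpoint of AN ⇒ X = (1/2, 0)
3. G is the centroid of triangle VXM ⇒ G = (1/6, 3/4)
line KG meets XM at C = (1/25, 23/25)
G = K + t·(C−K) with t = 25/24, so KG:GC = 25/24:-1/24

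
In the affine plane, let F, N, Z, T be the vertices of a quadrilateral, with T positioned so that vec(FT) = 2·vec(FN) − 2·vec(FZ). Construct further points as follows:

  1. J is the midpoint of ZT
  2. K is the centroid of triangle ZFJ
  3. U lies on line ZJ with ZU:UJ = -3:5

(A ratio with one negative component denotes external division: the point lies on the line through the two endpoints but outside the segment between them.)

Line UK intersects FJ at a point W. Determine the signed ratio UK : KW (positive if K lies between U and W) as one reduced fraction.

UK:KW = 13/2

Set F = (0, 0), N = (1, 0), Z = (0, 1), T = (2, -2); any affine frame gives the same invariant.
1. J is the midpoint of ZT ⇒ J = (1, -1/2)
2. K is the centroid of triangle ZFJ ⇒ K = (1/3, 1/6)
3. U lies on line ZJ with ZU:UJ = -3:5 ⇒ U = (-3/2, 13/4)
line UK meets FJ at W = (8/13, -4/13)
K = U + t·(W−U) with t = 13/15, so UK:KW = 13/15:2/15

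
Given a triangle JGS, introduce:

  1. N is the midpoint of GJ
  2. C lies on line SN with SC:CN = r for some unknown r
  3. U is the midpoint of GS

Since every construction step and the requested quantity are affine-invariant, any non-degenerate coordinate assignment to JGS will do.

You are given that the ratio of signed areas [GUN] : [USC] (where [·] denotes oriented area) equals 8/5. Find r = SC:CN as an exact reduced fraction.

r = 5/3

Assign J = (0, 0), G = (1, 0), S = (0, 1) — the answer is frame-independent, so this choice is without loss of generality.
1. N is the midpoint of GJ ⇒ N = (1/2, 0)
2. With SC:CN = r, write λ = r/(r+1) so C = S + λ·(N−S); C is affine-linear in λ
3. U is the midpoint of GS ⇒ U = (1/2, 1/2)
Every point depending on C is an affine combination of C and λ-independent points, so each such coordinate is linear in λ; the λ² term in each signed area is a multiple of (N−S)×(N−S) = 0, so 2·[GUN] and 2·[USC] are each linear in λ. Evaluating at λ=0 and λ=1:
  2·[GUN] = 1/4,   2·[USC] = 1/4·λ
So [GUN]:[USC] = (1/4) / (1/4·λ). Setting this equal to 8/5:
  1/4 = 8/5·(1/4·λ)  ⇒  λ = 5/8
Then r = λ/(1−λ) = (5/8)/(3/8) = 5/3. Check: with r = 5/3, C = (5/16, 3/8) and [GUN]:[USC] = 8/5 as required.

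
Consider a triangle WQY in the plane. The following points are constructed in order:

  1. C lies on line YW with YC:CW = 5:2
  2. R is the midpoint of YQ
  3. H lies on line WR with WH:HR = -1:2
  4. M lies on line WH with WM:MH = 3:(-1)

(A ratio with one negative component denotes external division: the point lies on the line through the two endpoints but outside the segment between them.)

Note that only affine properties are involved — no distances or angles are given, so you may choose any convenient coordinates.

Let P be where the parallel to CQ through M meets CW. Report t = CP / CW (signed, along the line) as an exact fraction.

t = 35/8

Assign W = (0, 0), Q = (1, 0), Y = (0, 1) — the answer is frame-independent, so this choice is without loss of generality.
1. C lies on line YW with YC:CW = 5:2 ⇒ C = (0, 2/7)
2. R is the midpoint of YQ ⇒ R = (1/2, 1/2)
3. H lies on line WR with WH:HR = -1:2 ⇒ H = (-1/2, -1/2)
4. M lies on line WH with WM:MH = 3:(-1) ⇒ M = (-3/4, -3/4)
through M parallel to CQ: direction (1, -2/7); meets CW at P = (0, -27/28)
P = C + t·(W−C) with t = 35/8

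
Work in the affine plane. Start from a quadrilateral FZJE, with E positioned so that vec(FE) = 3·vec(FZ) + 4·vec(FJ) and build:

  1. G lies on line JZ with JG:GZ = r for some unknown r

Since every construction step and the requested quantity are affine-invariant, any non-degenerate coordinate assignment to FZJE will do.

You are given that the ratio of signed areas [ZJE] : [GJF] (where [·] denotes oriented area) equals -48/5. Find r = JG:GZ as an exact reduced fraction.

Choose coordinates F = (0, 0), Z = (1, 0), J = (0, 1), E = (3, 4).
1. With JG:GZ = r, write λ = r/(r+1) so G = J + λ·(Z−J); G is affine-linear in λ
Every point depending on G is an affine combination of G and λ-independent points, so each such coordinate is linear in λ; the λ² term in each signed area is a multiple of (Z−J)×(Z−J) = 0, so 2·[ZJE] and 2·[GJF] are each linear in λ. Evaluating at λ=0 and λ=1:
  2·[ZJE] = -6,   2·[GJF] = λ
So [ZJE]:[GJF] = (-6) / (λ). Setting this equal to -48/5:
  -6 = -48/5·(λ)  ⇒  λ = 5/8
Then r = λ/(1−λ) = (5/8)/(3/8) = 5/3. Check: with r = 5/3, G = (5/8, 3/8) and [ZJE]:[GJF] = -48/5 as required.

r = 5/3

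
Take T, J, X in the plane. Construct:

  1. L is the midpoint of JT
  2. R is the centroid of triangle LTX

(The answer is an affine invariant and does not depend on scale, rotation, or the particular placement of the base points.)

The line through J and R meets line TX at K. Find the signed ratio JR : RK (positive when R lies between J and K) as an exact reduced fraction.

Work in coordinates with T = (0, 0), J = (1, 0), X = (0, 1).
1. L is the midpoint of JT ⇒ L = (1/2, 0)
2. R is the centroid of triangle LTX ⇒ R = (1/6, 1/3)
line JR meets TX at K = (0, 2/5)
R = J + t·(K−J) with t = 5/6, so JR:RK = 5/6:1/6

JR:RK = 5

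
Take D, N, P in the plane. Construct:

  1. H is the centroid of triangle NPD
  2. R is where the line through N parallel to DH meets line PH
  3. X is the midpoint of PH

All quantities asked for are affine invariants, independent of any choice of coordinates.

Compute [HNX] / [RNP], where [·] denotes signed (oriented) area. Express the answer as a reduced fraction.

[HNX]:[RNP] = 1/4

Work in coordinates with D = (0, 0), N = (1, 0), P = (0, 1).
1. H is the centroid of triangle NPD ⇒ H = (1/3, 1/3)
2. R is where the line through N parallel to DH meets line PH ⇒ R = (2/3, -1/3)
3. X is the midpoint of PH ⇒ X = (1/6, 2/3)
2·[HNX] = 1/6, 2·[RNP] = 2/3
[HNX]:[RNP] = 1/6:2/3 = 1/4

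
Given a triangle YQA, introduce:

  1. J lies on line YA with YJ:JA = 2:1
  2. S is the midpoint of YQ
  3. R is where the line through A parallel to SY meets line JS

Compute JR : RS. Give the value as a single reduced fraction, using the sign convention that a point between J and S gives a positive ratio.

JR:RS = -1/3

Assign Y = (0, 0), Q = (1, 0), A = (0, 1) — the answer is frame-independent, so this choice is without loss of generality.
1. J lies on line YA with YJ:JA = 2:1 ⇒ J = (0, 2/3)
2. S is the midpoint of YQ ⇒ S = (1/2, 0)
3. R is where the line through A parallel to SY meets line JS ⇒ R = (-1/4, 1)
R = J + t·(S−J) with t = -1/2, so JR:RS = t:(1−t) = -1/2:3/2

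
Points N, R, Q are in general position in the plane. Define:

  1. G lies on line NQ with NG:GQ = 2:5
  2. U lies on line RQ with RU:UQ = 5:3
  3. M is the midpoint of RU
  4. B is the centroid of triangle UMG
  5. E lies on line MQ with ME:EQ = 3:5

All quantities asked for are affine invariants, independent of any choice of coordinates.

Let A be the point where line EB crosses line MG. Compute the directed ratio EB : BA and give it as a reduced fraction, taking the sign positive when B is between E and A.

EB:BA = 59/40

Assign N = (0, 0), R = (1, 0), Q = (0, 1) — the answer is frame-independent, so this choice is without loss of generality.
1. G lies on line NQ with NG:GQ = 2:5 ⇒ G = (0, 2/7)
2. U lies on line RQ with RU:UQ = 5:3 ⇒ U = (3/8, 5/8)
3. M is the midpoint of RU ⇒ M = (11/16, 5/16)
4. B is the centroid of triangle UMG ⇒ B = (17/48, 137/336)
5. E lies on line MQ with ME:EQ = 3:5 ⇒ E = (55/128, 73/128)
line EB meets MG at A = (143/472, 983/3304)
B = E + t·(A−E) with t = 59/99, so EB:BA = 59/99:40/99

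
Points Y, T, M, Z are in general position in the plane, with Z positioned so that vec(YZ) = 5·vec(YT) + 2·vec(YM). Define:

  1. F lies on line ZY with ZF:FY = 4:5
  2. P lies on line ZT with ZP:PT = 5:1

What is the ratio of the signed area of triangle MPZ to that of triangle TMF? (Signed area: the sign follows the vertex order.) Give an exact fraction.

[MPZ]:[TMF] = -45/26

Assign Y = (0, 0), T = (1, 0), M = (0, 1), Z = (5, 2) — the answer is frame-independent, so this choice is without loss of generality.
1. F lies on line ZY with ZF:FY = 4:5 ⇒ F = (25/9, 10/9)
2. P lies on line ZT with ZP:PT = 5:1 ⇒ P = (5/3, 1/3)
2·[MPZ] = 5, 2·[TMF] = -26/9
[MPZ]:[TMF] = 5:-26/9 = -45/26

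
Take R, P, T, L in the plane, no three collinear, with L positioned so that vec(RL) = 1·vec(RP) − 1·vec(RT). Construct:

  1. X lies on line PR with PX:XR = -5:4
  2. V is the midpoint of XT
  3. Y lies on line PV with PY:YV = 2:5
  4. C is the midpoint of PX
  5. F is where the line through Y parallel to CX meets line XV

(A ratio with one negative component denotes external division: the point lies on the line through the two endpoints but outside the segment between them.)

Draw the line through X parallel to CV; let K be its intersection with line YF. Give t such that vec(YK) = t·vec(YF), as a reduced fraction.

t = 6/5

Set R = (0, 0), P = (1, 0), T = (0, 1), L = (1, -1); any affine frame gives the same invariant.
1. X lies on line PR with PX:XR = -5:4 ⇒ X = (-4, 0)
2. V is the midpoint of XT ⇒ V = (-2, 1/2)
3. Y lies on line PV with PY:YV = 2:5 ⇒ Y = (1/7, 1/7)
4. C is the midpoint of PX ⇒ C = (-3/2, 0)
5. F is where the line through Y parallel to CX meets line XV ⇒ F = (-24/7, 1/7)
through X parallel to CV: direction (-1/2, 1/2); meets YF at K = (-29/7, 1/7)
K = Y + t·(F−Y) with t = 6/5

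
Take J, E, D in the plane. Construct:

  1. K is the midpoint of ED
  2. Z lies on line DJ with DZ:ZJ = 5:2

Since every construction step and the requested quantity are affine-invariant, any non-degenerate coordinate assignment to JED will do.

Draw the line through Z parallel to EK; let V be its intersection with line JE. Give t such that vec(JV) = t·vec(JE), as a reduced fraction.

Work in coordinates with J = (0, 0), E = (1, 0), D = (0, 1).
1. K is the midpoint of ED ⇒ K = (1/2, 1/2)
2. Z lies on line DJ with DZ:ZJ = 5:2 ⇒ Z = (0, 2/7)
through Z parallel to EK: direction (-1/2, 1/2); meets JE at V = (2/7, 0)
V = J + t·(E−J) with t = 2/7

t = 2/7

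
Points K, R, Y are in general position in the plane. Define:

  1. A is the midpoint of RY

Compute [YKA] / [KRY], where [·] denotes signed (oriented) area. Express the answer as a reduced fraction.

Work in coordinates with K = (0, 0), R = (1, 0), Y = (0, 1).
1. A is the midpoint of RY ⇒ A = (1/2, 1/2)
2·[YKA] = 1/2, 2·[KRY] = 1
[YKA]:[KRY] = 1/2:1 = 1/2

[YKA]:[KRY] = 1/2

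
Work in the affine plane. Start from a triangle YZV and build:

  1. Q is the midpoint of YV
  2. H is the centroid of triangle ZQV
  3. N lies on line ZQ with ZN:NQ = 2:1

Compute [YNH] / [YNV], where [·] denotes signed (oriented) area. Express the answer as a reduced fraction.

[YNH]:[YNV] = 1/6

Choose coordinates Y = (0, 0), Z = (1, 0), V = (0, 1).
1. Q is the midpoint of YV ⇒ Q = (0, 1/2)
2. H is the centroid of triangle ZQV ⇒ H = (1/3, 1/2)
3. N lies on line ZQ with ZN:NQ = 2:1 ⇒ N = (1/3, 1/3)
2·[YNH] = 1/18, 2·[YNV] = 1/3
[YNH]:[YNV] = 1/18:1/3 = 1/6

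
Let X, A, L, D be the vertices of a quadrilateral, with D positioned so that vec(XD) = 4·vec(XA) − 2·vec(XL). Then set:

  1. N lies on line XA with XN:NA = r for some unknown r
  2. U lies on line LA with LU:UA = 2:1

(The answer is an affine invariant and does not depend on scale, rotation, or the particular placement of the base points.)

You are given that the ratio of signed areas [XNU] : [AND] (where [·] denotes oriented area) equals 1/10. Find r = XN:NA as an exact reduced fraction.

Choose coordinates X = (0, 0), A = (1, 0), L = (0, 1), D = (4, -2).
1. With XN:NA = r, write λ = r/(r+1) so N = X + λ·(A−X); N is affine-linear in λ
2. U lies on line LA with LU:UA = 2:1 ⇒ U = (2/3, 1/3)
Every point depending on N is an affine combination of N and λ-independent points, so each such coordinate is linear in λ; the λ² term in each signed area is a multiple of (A−X)×(A−X) = 0, so 2·[XNU] and 2·[AND] are each linear in λ. Evaluating at λ=0 and λ=1:
  2·[XNU] = 1/3·λ,   2·[AND] = -2·λ + 2
So [XNU]:[AND] = (1/3·λ) / (-2·λ + 2). Setting this equal to 1/10:
  1/3·λ = 1/10·(-2·λ + 2)  ⇒  λ = 3/8
Then r = λ/(1−λ) = (3/8)/(5/8) = 3/5. Check: with r = 3/5, N = (3/8, 0) and [XNU]:[AND] = 1/10 as required.

r = 3/5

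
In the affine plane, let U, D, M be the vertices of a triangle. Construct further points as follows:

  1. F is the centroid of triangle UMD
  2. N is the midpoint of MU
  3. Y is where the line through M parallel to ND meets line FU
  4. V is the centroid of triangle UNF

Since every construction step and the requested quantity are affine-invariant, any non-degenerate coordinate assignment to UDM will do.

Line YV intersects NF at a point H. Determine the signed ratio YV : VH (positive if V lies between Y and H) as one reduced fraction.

Work in coordinates with U = (0, 0), D = (1, 0), M = (0, 1).
1. F is the centroid of triangle UMD ⇒ F = (1/3, 1/3)
2. N is the midpoint of MU ⇒ N = (0, 1/2)
3. Y is where the line through M parallel to ND meets line FU ⇒ Y = (2/3, 2/3)
4. V is the centroid of triangle UNF ⇒ V = (1/9, 5/18)
line YV meets NF at H = (1/4, 3/8)
V = Y + t·(H−Y) with t = 4/3, so YV:VH = 4/3:-1/3

YV:VH = -4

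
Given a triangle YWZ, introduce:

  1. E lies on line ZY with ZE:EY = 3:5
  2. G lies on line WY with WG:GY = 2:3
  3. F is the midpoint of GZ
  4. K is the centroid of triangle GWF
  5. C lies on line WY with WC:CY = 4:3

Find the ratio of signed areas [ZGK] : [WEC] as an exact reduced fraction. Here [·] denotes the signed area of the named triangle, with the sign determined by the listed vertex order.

Set Y = (0, 0), W = (1, 0), Z = (0, 1); any affine frame gives the same invariant.
1. E lies on line ZY with ZE:EY = 3:5 ⇒ E = (0, 5/8)
2. G lies on line WY with WG:GY = 2:3 ⇒ G = (3/5, 0)
3. F is the midpoint of GZ ⇒ F = (3/10, 1/2)
4. K is the centroid of triangle GWF ⇒ K = (19/30, 1/6)
5. C lies on line WY with WC:CY = 4:3 ⇒ C = (3/7, 0)
2·[ZGK] = 2/15, 2·[WEC] = 5/14
[ZGK]:[WEC] = 2/15:5/14 = 28/75

[ZGK]:[WEC] = 28/75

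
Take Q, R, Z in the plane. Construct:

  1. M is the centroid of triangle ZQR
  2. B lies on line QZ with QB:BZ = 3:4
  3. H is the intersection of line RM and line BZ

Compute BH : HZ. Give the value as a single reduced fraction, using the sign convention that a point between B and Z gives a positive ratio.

BH:HZ = 1/7

Choose coordinates Q = (0, 0), R = (1, 0), Z = (0, 1).
1. M is the centroid of triangle ZQR ⇒ M = (1/3, 1/3)
2. B lies on line QZ with QB:BZ = 3:4 ⇒ B = (0, 3/7)
3. H is the intersection of line RM and line BZ ⇒ H = (0, 1/2)
H = B + t·(Z−B) with t = 1/8, so BH:HZ = t:(1−t) = 1/8:7/8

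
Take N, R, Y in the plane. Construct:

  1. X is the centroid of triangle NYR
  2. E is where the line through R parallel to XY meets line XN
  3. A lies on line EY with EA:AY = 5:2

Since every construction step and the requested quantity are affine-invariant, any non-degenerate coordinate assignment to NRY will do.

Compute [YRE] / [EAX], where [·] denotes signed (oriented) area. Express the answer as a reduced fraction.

[YRE]:[EAX] = 7/5

Set N = (0, 0), R = (1, 0), Y = (0, 1); any affine frame gives the same invariant.
1. X is the centroid of triangle NYR ⇒ X = (1/3, 1/3)
2. E is where the line through R parallel to XY meets line XN ⇒ E = (2/3, 2/3)
3. A lies on line EY with EA:AY = 5:2 ⇒ A = (4/21, 19/21)
2·[YRE] = 1/3, 2·[EAX] = 5/21
[YRE]:[EAX] = 1/3:5/21 = 7/5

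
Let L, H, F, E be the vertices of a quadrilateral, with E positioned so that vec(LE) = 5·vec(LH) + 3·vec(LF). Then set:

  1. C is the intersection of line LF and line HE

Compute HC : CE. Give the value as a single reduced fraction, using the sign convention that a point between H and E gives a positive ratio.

HC:CE = -1/5

Work in coordinates with L = (0, 0), H = (1, 0), F = (0, 1), E = (5, 3).
1. C is the intersection of line LF and line HE ⇒ C = (0, -3/4)
C = H + t·(E−H) with t = -1/4, so HC:CE = t:(1−t) = -1/4:5/4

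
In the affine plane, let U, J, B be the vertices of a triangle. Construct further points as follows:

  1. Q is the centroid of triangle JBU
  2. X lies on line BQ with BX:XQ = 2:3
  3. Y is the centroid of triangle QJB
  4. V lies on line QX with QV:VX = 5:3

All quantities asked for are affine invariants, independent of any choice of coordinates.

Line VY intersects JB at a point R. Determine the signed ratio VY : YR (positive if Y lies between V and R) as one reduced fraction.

Work in coordinates with U = (0, 0), J = (1, 0), B = (0, 1).
1. Q is the centroid of triangle JBU ⇒ Q = (1/3, 1/3)
2. X lies on line BQ with BX:XQ = 2:3 ⇒ X = (2/15, 11/15)
3. Y is the centroid of triangle QJB ⇒ Y = (4/9, 4/9)
4. V lies on line QX with QV:VX = 5:3 ⇒ V = (5/24, 7/12)
line VY meets JB at R = (5/7, 2/7)
Y = V + t·(R−V) with t = 7/15, so VY:YR = 7/15:8/15

VY:YR = 7/8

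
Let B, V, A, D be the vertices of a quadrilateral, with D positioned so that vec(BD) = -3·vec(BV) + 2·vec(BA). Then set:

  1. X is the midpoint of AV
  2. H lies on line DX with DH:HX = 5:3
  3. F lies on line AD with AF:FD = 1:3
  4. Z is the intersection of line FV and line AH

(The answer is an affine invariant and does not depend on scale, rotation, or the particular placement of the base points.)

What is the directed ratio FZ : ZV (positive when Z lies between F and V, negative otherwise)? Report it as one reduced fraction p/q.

Assign B = (0, 0), V = (1, 0), A = (0, 1), D = (-3, 2) — the answer is frame-independent, so this choice is without loss of generality.
1. X is the midpoint of AV ⇒ X = (1/2, 1/2)
2. H lies on line DX with DH:HX = 5:3 ⇒ H = (-13/16, 17/16)
3. F lies on line AD with AF:FD = 1:3 ⇒ F = (-3/4, 5/4)
4. Z is the intersection of line FV and line AH ⇒ Z = (-13/29, 30/29)
Z = F + t·(V−F) with t = 5/29, so FZ:ZV = t:(1−t) = 5/29:24/29

FZ:ZV = 5/24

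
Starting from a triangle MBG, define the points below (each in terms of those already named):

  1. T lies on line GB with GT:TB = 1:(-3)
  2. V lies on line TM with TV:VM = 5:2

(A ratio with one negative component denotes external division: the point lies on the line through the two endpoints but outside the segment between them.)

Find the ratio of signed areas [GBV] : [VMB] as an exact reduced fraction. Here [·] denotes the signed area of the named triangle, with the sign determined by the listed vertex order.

Assign M = (0, 0), B = (1, 0), G = (0, 1) — the answer is frame-independent, so this choice is without loss of generality.
1. T lies on line GB with GT:TB = 1:(-3) ⇒ T = (-1/2, 3/2)
2. V lies on line TM with TV:VM = 5:2 ⇒ V = (-1/7, 3/7)
2·[GBV] = -5/7, 2·[VMB] = 3/7
[GBV]:[VMB] = -5/7:3/7 = -5/3

[GBV]:[VMB] = -5/3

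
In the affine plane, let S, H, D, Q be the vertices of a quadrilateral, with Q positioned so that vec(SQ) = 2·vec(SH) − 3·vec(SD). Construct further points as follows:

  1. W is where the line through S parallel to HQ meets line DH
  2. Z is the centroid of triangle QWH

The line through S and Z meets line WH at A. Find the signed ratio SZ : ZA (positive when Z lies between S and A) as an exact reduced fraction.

Choose coordinates S = (0, 0), H = (1, 0), D = (0, 1), Q = (2, -3).
1. W is where the line through S parallel to HQ meets line DH ⇒ W = (-1/2, 3/2)
2. Z is the centroid of triangle QWH ⇒ Z = (5/6, -1/2)
line SZ meets WH at A = (5/2, -3/2)
Z = S + t·(A−S) with t = 1/3, so SZ:ZA = 1/3:2/3

SZ:ZA = 1/2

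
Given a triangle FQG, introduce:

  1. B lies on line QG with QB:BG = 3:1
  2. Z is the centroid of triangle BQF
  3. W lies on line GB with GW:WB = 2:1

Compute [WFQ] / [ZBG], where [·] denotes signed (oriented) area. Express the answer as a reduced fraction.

Assign F = (0, 0), Q = (1, 0), G = (0, 1) — the answer is frame-independent, so this choice is without loss of generality.
1. B lies on line QG with QB:BG = 3:1 ⇒ B = (1/4, 3/4)
2. Z is the centroid of triangle BQF ⇒ Z = (5/12, 1/4)
3. W lies on line GB with GW:WB = 2:1 ⇒ W = (1/6, 5/6)
2·[WFQ] = 5/6, 2·[ZBG] = 1/12
[WFQ]:[ZBG] = 5/6:1/12 = 10

[WFQ]:[ZBG] = 10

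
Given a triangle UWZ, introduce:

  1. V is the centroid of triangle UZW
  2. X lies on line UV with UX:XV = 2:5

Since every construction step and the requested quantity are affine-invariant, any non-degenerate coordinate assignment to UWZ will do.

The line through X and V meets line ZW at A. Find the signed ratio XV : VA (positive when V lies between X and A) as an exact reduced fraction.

XV:VA = 10/7

Choose coordinates U = (0, 0), W = (1, 0), Z = (0, 1).
1. V is the centroid of triangle UZW ⇒ V = (1/3, 1/3)
2. X lies on line UV with UX:XV = 2:5 ⇒ X = (2/21, 2/21)
line XV meets ZW at A = (1/2, 1/2)
V = X + t·(A−X) with t = 10/17, so XV:VA = 10/17:7/17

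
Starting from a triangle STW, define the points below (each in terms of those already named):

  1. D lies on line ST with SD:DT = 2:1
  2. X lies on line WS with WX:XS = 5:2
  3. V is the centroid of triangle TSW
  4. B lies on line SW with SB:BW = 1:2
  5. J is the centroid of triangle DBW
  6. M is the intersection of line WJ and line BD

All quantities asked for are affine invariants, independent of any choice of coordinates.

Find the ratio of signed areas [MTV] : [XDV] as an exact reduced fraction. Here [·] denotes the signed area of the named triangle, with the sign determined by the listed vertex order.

[MTV]:[XDV] = 7/8

Work in coordinates with S = (0, 0), T = (1, 0), W = (0, 1).
1. D lies on line ST with SD:DT = 2:1 ⇒ D = (2/3, 0)
2. X lies on line WS with WX:XS = 5:2 ⇒ X = (0, 2/7)
3. V is the centroid of triangle TSW ⇒ V = (1/3, 1/3)
4. B lies on line SW with SB:BW = 1:2 ⇒ B = (0, 1/3)
5. J is the centroid of triangle DBW ⇒ J = (2/9, 4/9)
6. M is the intersection of line WJ and line BD ⇒ M = (1/3, 1/6)
2·[MTV] = 1/9, 2·[XDV] = 8/63
[MTV]:[XDV] = 1/9:8/63 = 7/8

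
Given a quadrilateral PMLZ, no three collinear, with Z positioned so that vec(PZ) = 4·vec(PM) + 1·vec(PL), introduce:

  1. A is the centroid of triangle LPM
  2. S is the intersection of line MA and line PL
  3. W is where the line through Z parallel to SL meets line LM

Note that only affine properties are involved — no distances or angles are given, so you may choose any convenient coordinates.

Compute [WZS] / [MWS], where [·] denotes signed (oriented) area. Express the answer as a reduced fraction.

Assign P = (0, 0), M = (1, 0), L = (0, 1), Z = (4, 1) — the answer is frame-independent, so this choice is without loss of generality.
1. A is the centroid of triangle LPM ⇒ A = (1/3, 1/3)
2. S is the intersection of line MA and line PL ⇒ S = (0, 1/2)
3. W is where the line through Z parallel to SL meets line LM ⇒ W = (4, -3)
2·[WZS] = 16, 2·[MWS] = -3/2
[WZS]:[MWS] = 16:-3/2 = -32/3

[WZS]:[MWS] = -32/3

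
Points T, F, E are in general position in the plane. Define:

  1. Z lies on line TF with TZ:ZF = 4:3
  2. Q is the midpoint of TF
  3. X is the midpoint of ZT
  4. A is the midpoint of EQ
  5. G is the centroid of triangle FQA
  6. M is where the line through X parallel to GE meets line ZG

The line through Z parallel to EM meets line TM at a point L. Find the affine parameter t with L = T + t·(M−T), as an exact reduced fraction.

Choose coordinates T = (0, 0), F = (1, 0), E = (0, 1).
1. Z lies on line TF with TZ:ZF = 4:3 ⇒ Z = (4/7, 0)
2. Q is the midpoint of TF ⇒ Q = (1/2, 0)
3. X is the midpoint of ZT ⇒ X = (2/7, 0)
4. A is the midpoint of EQ ⇒ A = (1/4, 1/2)
5. G is the centroid of triangle FQA ⇒ G = (7/12, 1/6)
6. M is where the line through X parallel to GE meets line ZG ⇒ M = (103/189, -10/27)
through Z parallel to EM: direction (103/189, -37/27); meets TM at L = (148/189, -1480/2781)
L = T + t·(M−T) with t = 148/103

t = 148/103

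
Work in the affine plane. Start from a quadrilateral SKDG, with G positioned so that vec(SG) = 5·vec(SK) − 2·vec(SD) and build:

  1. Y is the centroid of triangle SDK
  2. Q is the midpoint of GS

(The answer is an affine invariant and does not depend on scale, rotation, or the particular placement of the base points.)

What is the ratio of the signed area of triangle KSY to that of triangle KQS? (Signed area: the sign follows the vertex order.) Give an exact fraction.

Work in coordinates with S = (0, 0), K = (1, 0), D = (0, 1), G = (5, -2).
1. Y is the centroid of triangle SDK ⇒ Y = (1/3, 1/3)
2. Q is the midpoint of GS ⇒ Q = (5/2, -1)
2·[KSY] = -1/3, 2·[KQS] = -1
[KSY]:[KQS] = -1/3:-1 = 1/3

[KSY]:[KQS] = 1/3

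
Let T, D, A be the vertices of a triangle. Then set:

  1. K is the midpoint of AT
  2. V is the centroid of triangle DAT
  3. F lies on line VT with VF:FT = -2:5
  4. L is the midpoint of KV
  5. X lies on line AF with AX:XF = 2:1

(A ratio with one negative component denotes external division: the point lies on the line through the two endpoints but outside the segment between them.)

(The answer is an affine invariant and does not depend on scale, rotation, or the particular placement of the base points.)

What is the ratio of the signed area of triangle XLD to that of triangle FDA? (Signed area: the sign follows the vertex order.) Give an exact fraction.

[XLD]:[FDA] = -35/12

Assign T = (0, 0), D = (1, 0), A = (0, 1) — the answer is frame-independent, so this choice is without loss of generality.
1. K is the midpoint of AT ⇒ K = (0, 1/2)
2. V is the centroid of triangle DAT ⇒ V = (1/3, 1/3)
3. F lies on line VT with VF:FT = -2:5 ⇒ F = (5/9, 5/9)
4. L is the midpoint of KV ⇒ L = (1/6, 5/12)
5. X lies on line AF with AX:XF = 2:1 ⇒ X = (10/27, 19/27)
2·[XLD] = 35/108, 2·[FDA] = -1/9
[XLD]:[FDA] = 35/108:-1/9 = -35/12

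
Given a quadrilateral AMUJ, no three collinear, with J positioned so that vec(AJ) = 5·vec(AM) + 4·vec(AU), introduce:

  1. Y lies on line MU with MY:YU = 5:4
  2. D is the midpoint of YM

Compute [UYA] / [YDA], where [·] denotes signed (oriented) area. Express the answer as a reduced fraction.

[UYA]:[YDA] = 8/5

Assign A = (0, 0), M = (1, 0), U = (0, 1), J = (5, 4) — the answer is frame-independent, so this choice is without loss of generality.
1. Y lies on line MU with MY:YU = 5:4 ⇒ Y = (4/9, 5/9)
2. D is the midpoint of YM ⇒ D = (13/18, 5/18)
2·[UYA] = -4/9, 2·[YDA] = -5/18
[UYA]:[YDA] = -4/9:-5/18 = 8/5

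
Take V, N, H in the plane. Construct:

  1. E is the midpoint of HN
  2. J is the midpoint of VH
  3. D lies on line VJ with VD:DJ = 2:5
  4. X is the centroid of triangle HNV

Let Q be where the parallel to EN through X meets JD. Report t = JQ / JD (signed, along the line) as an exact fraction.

t = -7/15

Work in coordinates with V = (0, 0), N = (1, 0), H = (0, 1).
1. E is the midpoint of HN ⇒ E = (1/2, 1/2)
2. J is the midpoint of VH ⇒ J = (0, 1/2)
3. D lies on line VJ with VD:DJ = 2:5 ⇒ D = (0, 1/7)
4. X is the centroid of triangle HNV ⇒ X = (1/3, 1/3)
through X parallel to EN: direction (1/2, -1/2); meets JD at Q = (0, 2/3)
Q = J + t·(D−J) with t = -7/15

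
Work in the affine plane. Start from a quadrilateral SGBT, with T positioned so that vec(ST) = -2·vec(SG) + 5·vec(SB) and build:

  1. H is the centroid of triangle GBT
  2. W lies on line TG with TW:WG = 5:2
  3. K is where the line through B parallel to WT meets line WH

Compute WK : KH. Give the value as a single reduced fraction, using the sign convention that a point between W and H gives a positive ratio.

Choose coordinates S = (0, 0), G = (1, 0), B = (0, 1), T = (-2, 5).
1. H is the centroid of triangle GBT ⇒ H = (-1/3, 2)
2. W lies on line TG with TW:WG = 5:2 ⇒ W = (1/7, 10/7)
3. K is where the line through B parallel to WT meets line WH ⇒ K = (-9/7, 22/7)
K = W + t·(H−W) with t = 3, so WK:KH = t:(1−t) = 3:-2

WK:KH = -3/2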